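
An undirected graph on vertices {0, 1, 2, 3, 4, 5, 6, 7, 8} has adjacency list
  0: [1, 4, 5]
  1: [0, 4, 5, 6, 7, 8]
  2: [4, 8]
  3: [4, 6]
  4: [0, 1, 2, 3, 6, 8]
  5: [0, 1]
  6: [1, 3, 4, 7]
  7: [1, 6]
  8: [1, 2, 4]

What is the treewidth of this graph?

2

A width-2 tree decomposition is:
Bags: B1 = {1, 4, 8}  B2 = {1, 4, 6}  B3 = {3, 4, 6}  B4 = {1, 6, 7}  B5 = {2, 4, 8}  B6 = {0, 1, 4}  B7 = {0, 1, 5}
Tree: B1–B2, B2–B3, B2–B4, B1–B5, B1–B6, B6–B7
The largest bag has 3 vertices, giving width 2; this decomposition certifies tw(G) ≤ 2. On the other hand G contains the 3-clique {0, 1, 4}. A clique must lie in a single bag of any decomposition, so no decomposition can have width below 2. Therefore the treewidth is 2.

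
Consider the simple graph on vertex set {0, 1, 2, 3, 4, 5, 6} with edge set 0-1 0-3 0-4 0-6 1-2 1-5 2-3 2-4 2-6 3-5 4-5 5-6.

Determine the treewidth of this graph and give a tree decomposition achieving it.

Each bag holds 4 vertices, so the decomposition has width 3, which upper-bounds the treewidth. For the lower bound: the 4 vertex sets {3,5}, {0,1}, {2}, {4} are disjoint, each induces a connected subgraph, and every pair is joined by at least one edge of G. Contracting each set to a single vertex therefore yields K_{4} as a minor, and since treewidth is minor-monotone, tw(G) ≥ tw(K_{4}) = 3. The upper and lower bounds meet at 3, so that is the treewidth.

Treewidth 3.
Bags: B1 = {0, 2, 3, 5}  B2 = {0, 1, 2, 5}  B3 = {0, 2, 4, 5}  B4 = {0, 2, 5, 6}
Tree: B1–B2, B2–B3, B3–B4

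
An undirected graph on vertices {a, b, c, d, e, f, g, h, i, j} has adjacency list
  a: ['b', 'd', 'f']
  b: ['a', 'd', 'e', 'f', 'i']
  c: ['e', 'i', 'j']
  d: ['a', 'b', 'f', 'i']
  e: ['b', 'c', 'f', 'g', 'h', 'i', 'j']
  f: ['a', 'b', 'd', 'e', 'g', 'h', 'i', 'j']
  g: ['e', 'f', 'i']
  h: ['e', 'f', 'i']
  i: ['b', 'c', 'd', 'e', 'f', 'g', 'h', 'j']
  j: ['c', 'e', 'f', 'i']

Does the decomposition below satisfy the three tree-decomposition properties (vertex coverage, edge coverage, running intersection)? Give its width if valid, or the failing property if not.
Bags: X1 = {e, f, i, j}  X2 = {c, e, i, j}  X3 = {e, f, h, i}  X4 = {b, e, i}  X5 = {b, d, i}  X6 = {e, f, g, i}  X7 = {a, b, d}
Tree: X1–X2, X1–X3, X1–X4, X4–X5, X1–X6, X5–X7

No — edge (f,b) lies in no bag.

A tree decomposition must satisfy three properties: every vertex lies in some bag; for every edge, both endpoints lie together in some bag; and for every vertex, the bags containing it form a connected subtree. Here edge (f,b) lies in no bag, so the decomposition is invalid.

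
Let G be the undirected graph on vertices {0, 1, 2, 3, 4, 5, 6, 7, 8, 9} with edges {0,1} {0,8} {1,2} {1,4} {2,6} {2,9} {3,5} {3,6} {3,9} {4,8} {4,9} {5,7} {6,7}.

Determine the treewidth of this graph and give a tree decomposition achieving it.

Treewidth 2.
One such decomposition:
Bags: B1 = {5, 6, 7}  B2 = {3, 5, 6}  B3 = {2, 3, 6}  B4 = {2, 3, 9}  B5 = {1, 2, 9}  B6 = {1, 4, 9}  B7 = {0, 1, 4}  B8 = {0, 4, 8}
Tree: B1–B2, B2–B3, B3–B4, B4–B5, B5–B6, B6–B7, B7–B8

The largest bag has 3 vertices, giving width 2; this decomposition certifies tw(G) ≤ 2. Since 7–5–3–6–7 is a cycle in G, G is not acyclic. Forests are exactly the graphs of treewidth ≤ 1, so tw(G) ≥ 2. Hence tw(G) = 2 exactly.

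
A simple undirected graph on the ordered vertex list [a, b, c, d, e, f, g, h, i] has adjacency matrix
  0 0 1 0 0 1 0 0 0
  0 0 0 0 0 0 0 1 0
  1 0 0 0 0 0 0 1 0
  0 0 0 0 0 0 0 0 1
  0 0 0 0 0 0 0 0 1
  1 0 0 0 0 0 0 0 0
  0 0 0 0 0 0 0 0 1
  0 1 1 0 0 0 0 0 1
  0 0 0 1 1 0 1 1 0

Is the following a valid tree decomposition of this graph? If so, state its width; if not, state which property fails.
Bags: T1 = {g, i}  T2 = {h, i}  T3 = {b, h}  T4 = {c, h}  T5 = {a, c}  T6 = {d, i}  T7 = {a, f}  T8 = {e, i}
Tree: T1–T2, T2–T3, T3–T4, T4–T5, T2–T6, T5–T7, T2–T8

Yes; width 1.

Checking the three conditions: (i) the bags cover all of {a, b, c, d, e, f, g, h, i}; (ii) for each edge, some bag contains both endpoints; (iii) the bags containing any fixed vertex form a subtree. All hold, so the decomposition is valid with width 2 − 1 = 1.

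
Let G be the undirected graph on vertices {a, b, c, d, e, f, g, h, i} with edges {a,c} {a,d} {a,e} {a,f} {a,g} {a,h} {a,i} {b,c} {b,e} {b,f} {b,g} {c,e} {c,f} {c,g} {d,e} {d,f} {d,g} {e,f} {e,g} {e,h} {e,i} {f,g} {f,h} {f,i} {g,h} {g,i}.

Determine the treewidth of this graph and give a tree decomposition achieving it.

Treewidth 4.
One optimal decomposition is:
Bags: B1 = {a, e, f, g, i}  B2 = {a, d, e, f, g}  B3 = {a, e, f, g, h}  B4 = {a, c, e, f, g}  B5 = {b, c, e, f, g}
Tree: B1–B2, B1–B3, B2–B4, B4–B5

The largest bag has 5 vertices, giving width 4; this decomposition certifies tw(G) ≤ 4. On the other hand G contains the 5-clique {a, d, e, f, g}. A clique must lie in a single bag of any decomposition, so no decomposition can have width below 4. Hence tw(G) = 4 exactly.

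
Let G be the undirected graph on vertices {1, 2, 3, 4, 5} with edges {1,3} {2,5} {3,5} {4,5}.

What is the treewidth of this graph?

A width-1 tree decomposition is:
Bags: B1 = {4, 5}  B2 = {3, 5}  B3 = {1, 3}  B4 = {2, 5}
Tree: B1–B2, B2–B3, B2–B4
The largest bag has 2 vertices, giving width 1; this decomposition certifies tw(G) ≤ 1. G has an edge, so its treewidth is at least 1. The upper and lower bounds meet at 1, so that is the treewidth.

1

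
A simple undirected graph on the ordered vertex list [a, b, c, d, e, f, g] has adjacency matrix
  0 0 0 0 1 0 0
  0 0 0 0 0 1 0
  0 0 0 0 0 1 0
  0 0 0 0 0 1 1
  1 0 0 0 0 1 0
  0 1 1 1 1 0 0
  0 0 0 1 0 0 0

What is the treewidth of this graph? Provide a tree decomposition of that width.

Treewidth 1.
Bags: B1 = {e, f}  B2 = {d, f}  B3 = {c, f}  B4 = {a, e}  B5 = {d, g}  B6 = {b, f}
Tree: B1–B2, B1–B3, B1–B4, B2–B5, B3–B6

The largest bag has 2 vertices, giving width 1; this decomposition certifies tw(G) ≤ 1. G has an edge, so its treewidth is at least 1. Combining the bounds, tw(G) = 1.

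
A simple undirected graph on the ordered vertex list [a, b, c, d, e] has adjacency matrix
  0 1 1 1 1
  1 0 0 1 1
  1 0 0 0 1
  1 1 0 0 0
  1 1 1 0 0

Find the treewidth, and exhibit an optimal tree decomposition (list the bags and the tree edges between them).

Treewidth 2.
One such decomposition:
Bags: B1 = {a, b, e}  B2 = {a, b, d}  B3 = {a, c, e}
Tree: B1–B2, B1–B3

Every bag has size at most 3, so the width is 3 − 1 = 2 and tw(G) ≤ 2. For the lower bound, the 3 vertices {a, b, d} are pairwise adjacent, and any tree decomposition puts a clique entirely inside one bag — forcing width ≥ 2. Hence tw(G) = 2 exactly.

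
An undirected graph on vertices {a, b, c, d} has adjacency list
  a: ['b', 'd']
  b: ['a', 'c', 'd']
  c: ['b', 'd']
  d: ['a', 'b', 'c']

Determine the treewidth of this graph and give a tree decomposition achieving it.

The largest bag has 3 vertices, giving width 2; this decomposition certifies tw(G) ≤ 2. On the other hand G contains the 3-clique {b, c, d}. A clique must lie in a single bag of any decomposition, so no decomposition can have width below 2. Hence tw(G) = 2 exactly.

Treewidth 2.
One such decomposition:
Bags: B1 = {b, c, d}  B2 = {a, b, d}
Tree: B1–B2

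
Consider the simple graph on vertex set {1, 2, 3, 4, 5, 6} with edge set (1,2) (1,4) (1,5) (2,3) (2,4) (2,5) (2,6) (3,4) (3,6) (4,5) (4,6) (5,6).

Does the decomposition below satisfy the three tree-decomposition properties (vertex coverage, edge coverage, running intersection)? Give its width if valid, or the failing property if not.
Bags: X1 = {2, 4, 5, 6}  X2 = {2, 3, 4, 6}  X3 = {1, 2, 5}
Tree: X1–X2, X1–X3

A tree decomposition must satisfy three properties: every vertex lies in some bag; for every edge, both endpoints lie together in some bag; and for every vertex, the bags containing it form a connected subtree. Here edge (4,1) lies in no bag, so the decomposition is invalid.

No — edge (4,1) lies in no bag.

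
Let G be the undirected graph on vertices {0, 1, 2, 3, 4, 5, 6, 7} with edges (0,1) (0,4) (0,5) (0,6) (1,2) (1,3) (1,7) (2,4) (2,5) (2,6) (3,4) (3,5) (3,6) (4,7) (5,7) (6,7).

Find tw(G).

A width-4 tree decomposition is:
Bags: B1 = {0, 2, 3, 4, 7}  B2 = {0, 2, 3, 5, 7}  B3 = {0, 1, 2, 3, 7}  B4 = {0, 2, 3, 6, 7}
Tree: B1–B2, B2–B3, B3–B4
Each bag holds 5 vertices, so the decomposition has width 4, which upper-bounds the treewidth. For the lower bound: the 5 vertex sets {3,4}, {2,5}, {0,1}, {7}, {6} are disjoint, each induces a connected subgraph, and every pair is joined by at least one edge of G. Contracting each set to a single vertex therefore yields K_{5} as a minor, and since treewidth is minor-monotone, tw(G) ≥ tw(K_{5}) = 4. The upper and lower bounds meet at 4, so that is the treewidth.

4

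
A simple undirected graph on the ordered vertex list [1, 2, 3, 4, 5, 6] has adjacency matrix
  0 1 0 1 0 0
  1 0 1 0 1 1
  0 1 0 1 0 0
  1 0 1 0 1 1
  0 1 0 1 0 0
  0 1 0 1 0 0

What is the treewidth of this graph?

2

A width-2 tree decomposition is:
Bags: B1 = {1, 2, 4}  B2 = {2, 3, 4}  B3 = {2, 4, 6}  B4 = {2, 4, 5}
Tree: B1–B2, B2–B3, B3–B4
Each bag holds 3 vertices, so the decomposition has width 2, which upper-bounds the treewidth. Since 2–1–4–3–2 is a cycle in G, G is not acyclic. Forests are exactly the graphs of treewidth ≤ 1, so tw(G) ≥ 2. Hence tw(G) = 2 exactly.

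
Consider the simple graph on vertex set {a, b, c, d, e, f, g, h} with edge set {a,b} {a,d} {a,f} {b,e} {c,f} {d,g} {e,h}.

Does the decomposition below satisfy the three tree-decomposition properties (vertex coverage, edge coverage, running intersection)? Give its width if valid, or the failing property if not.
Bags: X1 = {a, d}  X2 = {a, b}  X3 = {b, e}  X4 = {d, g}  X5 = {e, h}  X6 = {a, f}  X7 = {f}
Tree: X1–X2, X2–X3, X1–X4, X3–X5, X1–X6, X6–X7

A tree decomposition must satisfy three properties: every vertex lies in some bag; for every edge, both endpoints lie together in some bag; and for every vertex, the bags containing it form a connected subtree. Here vertex c appears in no bag, so the decomposition is invalid.

No — vertex c appears in no bag.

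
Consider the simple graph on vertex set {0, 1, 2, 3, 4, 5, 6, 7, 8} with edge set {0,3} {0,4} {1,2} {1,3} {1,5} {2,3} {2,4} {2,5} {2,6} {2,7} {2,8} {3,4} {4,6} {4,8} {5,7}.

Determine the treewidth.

2

A width-2 tree decomposition is:
Bags: B1 = {1, 2, 3}  B2 = {2, 3, 4}  B3 = {2, 4, 6}  B4 = {2, 4, 8}  B5 = {1, 2, 5}  B6 = {0, 3, 4}  B7 = {2, 5, 7}
Tree: B1–B2, B2–B3, B2–B4, B1–B5, B2–B6, B5–B7
The largest bag has 3 vertices, giving width 2; this decomposition certifies tw(G) ≤ 2. For the lower bound, the 3 vertices {0, 3, 4} are pairwise adjacent, and any tree decomposition puts a clique entirely inside one bag — forcing width ≥ 2. Combining the bounds, tw(G) = 2.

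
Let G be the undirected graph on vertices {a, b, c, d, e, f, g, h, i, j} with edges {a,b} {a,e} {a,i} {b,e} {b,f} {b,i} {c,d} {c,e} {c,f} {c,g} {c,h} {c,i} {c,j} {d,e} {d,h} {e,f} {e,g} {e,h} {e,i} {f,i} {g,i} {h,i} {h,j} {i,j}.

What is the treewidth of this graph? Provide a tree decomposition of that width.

The largest bag has 4 vertices, giving width 3; this decomposition certifies tw(G) ≤ 3. For the lower bound, the 4 vertices {c, d, e, h} are pairwise adjacent, and any tree decomposition puts a clique entirely inside one bag — forcing width ≥ 3. The upper and lower bounds meet at 3, so that is the treewidth.

Treewidth 3.
Bags: B1 = {b, e, f, i}  B2 = {c, e, f, i}  B3 = {c, e, h, i}  B4 = {c, h, i, j}  B5 = {c, d, e, h}  B6 = {a, b, e, i}  B7 = {c, e, g, i}
Tree: B1–B2, B2–B3, B3–B4, B3–B5, B1–B6, B3–B7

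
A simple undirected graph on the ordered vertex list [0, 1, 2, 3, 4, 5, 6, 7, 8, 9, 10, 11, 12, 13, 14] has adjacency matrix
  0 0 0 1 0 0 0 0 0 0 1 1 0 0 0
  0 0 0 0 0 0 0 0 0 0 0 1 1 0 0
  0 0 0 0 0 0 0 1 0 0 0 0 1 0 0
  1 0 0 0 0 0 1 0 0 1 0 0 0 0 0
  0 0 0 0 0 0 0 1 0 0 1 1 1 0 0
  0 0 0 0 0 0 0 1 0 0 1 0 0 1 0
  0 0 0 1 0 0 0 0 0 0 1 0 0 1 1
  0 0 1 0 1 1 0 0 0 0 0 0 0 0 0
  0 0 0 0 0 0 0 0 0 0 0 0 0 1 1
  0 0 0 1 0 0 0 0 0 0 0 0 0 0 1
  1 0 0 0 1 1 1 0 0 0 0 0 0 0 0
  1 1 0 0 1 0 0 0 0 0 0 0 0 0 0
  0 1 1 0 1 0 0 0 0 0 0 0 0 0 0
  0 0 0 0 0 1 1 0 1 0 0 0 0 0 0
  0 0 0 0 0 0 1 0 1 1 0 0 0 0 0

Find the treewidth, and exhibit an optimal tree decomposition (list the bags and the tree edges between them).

Every bag has size at most 4, so the width is 4 − 1 = 3 and tw(G) ≤ 3. For the lower bound: the 4 vertex sets {8,9,14}, {13}, {6}, {0,3,5,10} are disjoint, each induces a connected subgraph, and every pair is joined by at least one edge of G. Contracting each set to a single vertex therefore yields K_{4} as a minor, and since treewidth is minor-monotone, tw(G) ≥ tw(K_{4}) = 3. Combining the bounds, tw(G) = 3.

Treewidth 3.
One optimal decomposition is:
Bags: B1 = {8, 9, 13, 14}  B2 = {6, 9, 13, 14}  B3 = {3, 6, 9, 13}  B4 = {3, 5, 6, 13}  B5 = {3, 5, 6, 10}  B6 = {0, 3, 5, 10}  B7 = {0, 5, 7, 10}  B8 = {0, 4, 7, 10}  B9 = {0, 4, 7, 11}  B10 = {2, 4, 7, 11}  B11 = {2, 4, 11, 12}  B12 = {1, 2, 11, 12}
Tree: B1–B2, B2–B3, B3–B4, B4–B5, B5–B6, B6–B7, B7–B8, B8–B9, B9–B10, B10–B11, B11–B12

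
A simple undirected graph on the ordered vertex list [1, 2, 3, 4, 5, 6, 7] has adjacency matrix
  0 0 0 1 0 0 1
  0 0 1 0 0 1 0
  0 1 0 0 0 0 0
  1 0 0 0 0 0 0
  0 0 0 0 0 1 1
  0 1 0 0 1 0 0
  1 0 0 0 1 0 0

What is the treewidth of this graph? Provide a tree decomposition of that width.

Treewidth 1.
One optimal decomposition is:
Bags: B1 = {2, 3}  B2 = {2, 6}  B3 = {5, 6}  B4 = {5, 7}  B5 = {1, 7}  B6 = {1, 4}
Tree: B1–B2, B2–B3, B3–B4, B4–B5, B5–B6

Every bag has size at most 2, so the width is 2 − 1 = 1 and tw(G) ≤ 1. Any graph with an edge has treewidth ≥ 1, and G has the edge 3–2. The upper and lower bounds meet at 1, so that is the treewidth.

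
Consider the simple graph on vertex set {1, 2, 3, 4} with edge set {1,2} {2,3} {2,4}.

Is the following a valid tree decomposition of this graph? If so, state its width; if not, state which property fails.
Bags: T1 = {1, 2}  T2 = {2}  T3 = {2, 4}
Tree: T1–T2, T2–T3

A tree decomposition must satisfy three properties: every vertex lies in some bag; for every edge, both endpoints lie together in some bag; and for every vertex, the bags containing it form a connected subtree. Here vertex 3 appears in no bag, so the decomposition is invalid.

No — vertex 3 appears in no bag.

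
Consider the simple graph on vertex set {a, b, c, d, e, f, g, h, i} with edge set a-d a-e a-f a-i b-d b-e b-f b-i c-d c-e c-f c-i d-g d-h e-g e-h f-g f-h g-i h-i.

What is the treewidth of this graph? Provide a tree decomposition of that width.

Treewidth 4.
One optimal decomposition is:
Bags: B1 = {c, d, e, f, i}  B2 = {d, e, f, h, i}  B3 = {b, d, e, f, i}  B4 = {a, d, e, f, i}  B5 = {d, e, f, g, i}
Tree: B1–B2, B2–B3, B3–B4, B4–B5

The largest bag has 5 vertices, giving width 4; this decomposition certifies tw(G) ≤ 4. For the lower bound: the 5 vertex sets {c,e}, {f,h}, {b,i}, {d}, {a} are disjoint, each induces a connected subgraph, and every pair is joined by at least one edge of G. Contracting each set to a single vertex therefore yields K_{5} as a minor, and since treewidth is minor-monotone, tw(G) ≥ tw(K_{5}) = 4. The upper and lower bounds meet at 4, so that is the treewidth.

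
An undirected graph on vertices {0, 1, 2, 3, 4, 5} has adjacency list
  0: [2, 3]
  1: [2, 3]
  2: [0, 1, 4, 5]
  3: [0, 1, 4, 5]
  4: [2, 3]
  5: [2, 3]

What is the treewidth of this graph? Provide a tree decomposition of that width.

The largest bag has 3 vertices, giving width 2; this decomposition certifies tw(G) ≤ 2. The edges 0–2–5–3–0 form a cycle, so G is not a tree and its treewidth is at least 2. Combining the bounds, tw(G) = 2.

Treewidth 2.
One optimal decomposition is:
Bags: B1 = {0, 2, 3}  B2 = {2, 3, 5}  B3 = {2, 3, 4}  B4 = {1, 2, 3}
Tree: B1–B2, B2–B3, B3–B4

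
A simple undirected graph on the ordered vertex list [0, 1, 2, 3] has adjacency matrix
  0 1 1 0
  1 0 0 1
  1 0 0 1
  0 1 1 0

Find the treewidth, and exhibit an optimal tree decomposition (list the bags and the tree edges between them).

Treewidth 2.
Bags: B1 = {1, 2, 3}  B2 = {0, 1, 2}
Tree: B1–B2

Each bag holds 3 vertices, so the decomposition has width 2, which upper-bounds the treewidth. The edges 2–3–1–0–2 form a cycle, so G is not a tree and its treewidth is at least 2. The upper and lower bounds meet at 2, so that is the treewidth.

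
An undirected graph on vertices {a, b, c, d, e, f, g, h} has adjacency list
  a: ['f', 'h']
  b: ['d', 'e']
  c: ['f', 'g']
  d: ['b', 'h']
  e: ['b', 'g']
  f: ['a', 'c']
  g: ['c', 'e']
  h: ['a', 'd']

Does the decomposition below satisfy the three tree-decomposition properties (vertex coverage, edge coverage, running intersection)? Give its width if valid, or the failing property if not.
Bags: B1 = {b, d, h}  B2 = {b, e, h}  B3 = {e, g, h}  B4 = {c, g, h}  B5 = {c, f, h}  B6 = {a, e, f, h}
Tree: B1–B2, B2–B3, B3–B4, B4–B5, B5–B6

No — bags containing vertex e are not connected in the tree.

A tree decomposition must satisfy three properties: every vertex lies in some bag; for every edge, both endpoints lie together in some bag; and for every vertex, the bags containing it form a connected subtree. Here bags containing vertex e are not connected in the tree, so the decomposition is invalid.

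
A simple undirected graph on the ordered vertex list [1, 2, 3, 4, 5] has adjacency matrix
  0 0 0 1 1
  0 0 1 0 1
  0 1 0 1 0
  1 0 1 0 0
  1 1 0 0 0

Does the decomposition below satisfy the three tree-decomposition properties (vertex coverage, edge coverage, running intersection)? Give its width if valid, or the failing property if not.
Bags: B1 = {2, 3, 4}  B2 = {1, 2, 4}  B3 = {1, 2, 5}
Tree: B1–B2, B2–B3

Checking the three conditions: (i) the bags cover all of {1, 2, 3, 4, 5}; (ii) for each edge, some bag contains both endpoints; (iii) the bags containing any fixed vertex form a subtree. All hold, so the decomposition is valid with width 3 − 1 = 2.

Yes; width 2.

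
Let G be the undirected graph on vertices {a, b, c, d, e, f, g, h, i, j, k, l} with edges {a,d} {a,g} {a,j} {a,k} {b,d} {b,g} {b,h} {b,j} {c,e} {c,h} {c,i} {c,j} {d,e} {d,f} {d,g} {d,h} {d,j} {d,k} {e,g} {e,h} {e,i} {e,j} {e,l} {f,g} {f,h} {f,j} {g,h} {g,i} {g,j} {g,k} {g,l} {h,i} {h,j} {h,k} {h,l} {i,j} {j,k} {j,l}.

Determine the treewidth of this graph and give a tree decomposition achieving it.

Every bag has size at most 5, so the width is 5 − 1 = 4 and tw(G) ≤ 4. Conversely, {d, e, g, h, j} is a clique of size 5, and the vertices of any clique must share a bag in every tree decomposition; so some bag has ≥ 5 vertices and tw(G) ≥ 4. Therefore the treewidth is 4.

Treewidth 4.
Bags: B1 = {e, g, h, i, j}  B2 = {d, e, g, h, j}  B3 = {d, g, h, j, k}  B4 = {c, e, h, i, j}  B5 = {a, d, g, j, k}  B6 = {e, g, h, j, l}  B7 = {b, d, g, h, j}  B8 = {d, f, g, h, j}
Tree: B1–B2, B2–B3, B1–B4, B3–B5, B2–B6, B3–B7, B3–B8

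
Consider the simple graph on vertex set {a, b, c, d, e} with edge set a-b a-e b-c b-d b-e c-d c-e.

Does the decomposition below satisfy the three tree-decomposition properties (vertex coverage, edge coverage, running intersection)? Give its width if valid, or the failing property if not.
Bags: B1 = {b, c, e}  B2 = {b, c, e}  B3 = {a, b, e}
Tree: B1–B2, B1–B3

A tree decomposition must satisfy three properties: every vertex lies in some bag; for every edge, both endpoints lie together in some bag; and for every vertex, the bags containing it form a connected subtree. Here vertex d appears in no bag, so the decomposition is invalid.

No — vertex d appears in no bag.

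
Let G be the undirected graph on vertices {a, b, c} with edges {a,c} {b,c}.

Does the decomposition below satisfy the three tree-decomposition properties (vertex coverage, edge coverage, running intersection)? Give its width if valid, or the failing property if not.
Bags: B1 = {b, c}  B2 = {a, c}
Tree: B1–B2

Yes; width 1.

Every vertex of G appears in some bag (union = {a, b, c}); every edge is covered by a bag; and for each vertex v the set of bags containing v is connected in the bag tree. The decomposition is therefore valid. The largest bag has 2 vertices, so the width is 1.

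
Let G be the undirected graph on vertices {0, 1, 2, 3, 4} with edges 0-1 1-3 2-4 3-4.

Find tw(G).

1

A width-1 tree decomposition is:
Bags: B1 = {0, 1}  B2 = {1, 3}  B3 = {3, 4}  B4 = {2, 4}
Tree: B1–B2, B2–B3, B3–B4
The largest bag has 2 vertices, giving width 1; this decomposition certifies tw(G) ≤ 1. Since G has at least one edge (e.g. 0–1), it is not an edgeless graph, so tw(G) ≥ 1. The upper and lower bounds meet at 1, so that is the treewidth.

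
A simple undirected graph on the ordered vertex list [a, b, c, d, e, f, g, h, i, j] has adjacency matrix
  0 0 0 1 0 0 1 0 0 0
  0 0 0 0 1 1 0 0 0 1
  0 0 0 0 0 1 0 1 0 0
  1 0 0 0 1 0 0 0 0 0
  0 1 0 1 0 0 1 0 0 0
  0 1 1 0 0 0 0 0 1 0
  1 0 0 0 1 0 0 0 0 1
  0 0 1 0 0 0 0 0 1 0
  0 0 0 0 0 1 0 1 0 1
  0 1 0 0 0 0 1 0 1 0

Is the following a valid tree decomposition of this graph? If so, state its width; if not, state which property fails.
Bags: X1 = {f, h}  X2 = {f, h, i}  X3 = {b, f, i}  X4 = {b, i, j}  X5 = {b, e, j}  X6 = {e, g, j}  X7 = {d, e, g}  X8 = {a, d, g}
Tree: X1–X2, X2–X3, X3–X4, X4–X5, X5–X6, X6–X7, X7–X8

No — vertex c appears in no bag.

A tree decomposition must satisfy three properties: every vertex lies in some bag; for every edge, both endpoints lie together in some bag; and for every vertex, the bags containing it form a connected subtree. Here vertex c appears in no bag, so the decomposition is invalid.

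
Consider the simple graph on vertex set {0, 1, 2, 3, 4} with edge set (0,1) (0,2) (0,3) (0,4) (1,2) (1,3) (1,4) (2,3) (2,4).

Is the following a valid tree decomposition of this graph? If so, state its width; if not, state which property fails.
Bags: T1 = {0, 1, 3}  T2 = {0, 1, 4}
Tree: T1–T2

No — vertex 2 appears in no bag.

A tree decomposition must satisfy three properties: every vertex lies in some bag; for every edge, both endpoints lie together in some bag; and for every vertex, the bags containing it form a connected subtree. Here vertex 2 appears in no bag, so the decomposition is invalid.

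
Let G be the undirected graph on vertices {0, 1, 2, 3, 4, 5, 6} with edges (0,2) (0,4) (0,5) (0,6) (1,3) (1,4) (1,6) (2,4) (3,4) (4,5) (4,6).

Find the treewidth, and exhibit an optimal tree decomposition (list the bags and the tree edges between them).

Every bag has size at most 3, so the width is 3 − 1 = 2 and tw(G) ≤ 2. On the other hand G contains the 3-clique {0, 2, 4}. A clique must lie in a single bag of any decomposition, so no decomposition can have width below 2. Therefore the treewidth is 2.

Treewidth 2.
One such decomposition:
Bags: B1 = {0, 4, 5}  B2 = {0, 4, 6}  B3 = {0, 2, 4}  B4 = {1, 4, 6}  B5 = {1, 3, 4}
Tree: B1–B2, B1–B3, B2–B4, B4–B5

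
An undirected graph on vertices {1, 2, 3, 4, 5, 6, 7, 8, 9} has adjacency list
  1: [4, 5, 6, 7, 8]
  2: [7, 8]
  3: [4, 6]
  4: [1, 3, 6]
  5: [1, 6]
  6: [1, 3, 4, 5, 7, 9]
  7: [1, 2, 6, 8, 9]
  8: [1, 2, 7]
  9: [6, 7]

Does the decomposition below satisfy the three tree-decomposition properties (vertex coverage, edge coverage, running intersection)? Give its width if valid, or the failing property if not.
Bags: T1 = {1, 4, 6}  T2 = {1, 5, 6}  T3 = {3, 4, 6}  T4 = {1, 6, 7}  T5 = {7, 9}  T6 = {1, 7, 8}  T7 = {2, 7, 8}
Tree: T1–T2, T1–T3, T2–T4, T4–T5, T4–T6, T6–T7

No — edge (6,9) lies in no bag.

A tree decomposition must satisfy three properties: every vertex lies in some bag; for every edge, both endpoints lie together in some bag; and for every vertex, the bags containing it form a connected subtree. Here edge (6,9) lies in no bag, so the decomposition is invalid.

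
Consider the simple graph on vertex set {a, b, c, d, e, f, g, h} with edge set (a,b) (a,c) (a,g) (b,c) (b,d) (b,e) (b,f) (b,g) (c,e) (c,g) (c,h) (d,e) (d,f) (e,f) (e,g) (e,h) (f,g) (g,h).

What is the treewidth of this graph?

A width-3 tree decomposition is:
Bags: B1 = {b, c, e, g}  B2 = {c, e, g, h}  B3 = {a, b, c, g}  B4 = {b, e, f, g}  B5 = {b, d, e, f}
Tree: B1–B2, B1–B3, B1–B4, B4–B5
Each bag holds 4 vertices, so the decomposition has width 3, which upper-bounds the treewidth. On the other hand G contains the 4-clique {b, d, e, f}. A clique must lie in a single bag of any decomposition, so no decomposition can have width below 3. The upper and lower bounds meet at 3, so that is the treewidth.

3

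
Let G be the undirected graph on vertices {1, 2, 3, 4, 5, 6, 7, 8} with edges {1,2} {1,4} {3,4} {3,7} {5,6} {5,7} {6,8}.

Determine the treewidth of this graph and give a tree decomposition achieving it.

Treewidth 1.
One such decomposition:
Bags: B1 = {6, 8}  B2 = {5, 6}  B3 = {5, 7}  B4 = {3, 7}  B5 = {3, 4}  B6 = {1, 4}  B7 = {1, 2}
Tree: B1–B2, B2–B3, B3–B4, B4–B5, B5–B6, B6–B7

The largest bag has 2 vertices, giving width 1; this decomposition certifies tw(G) ≤ 1. Since G has at least one edge (e.g. 8–6), it is not an edgeless graph, so tw(G) ≥ 1. Hence tw(G) = 1 exactly.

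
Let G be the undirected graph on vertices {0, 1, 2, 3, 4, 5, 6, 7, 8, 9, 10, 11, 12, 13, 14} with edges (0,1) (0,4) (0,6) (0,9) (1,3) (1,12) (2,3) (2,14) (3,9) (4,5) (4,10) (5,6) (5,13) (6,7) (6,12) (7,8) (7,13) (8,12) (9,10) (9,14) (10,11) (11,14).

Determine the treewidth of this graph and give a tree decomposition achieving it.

Every bag has size at most 4, so the width is 4 − 1 = 3 and tw(G) ≤ 3. For the lower bound: the 4 vertex sets {7,8,13}, {12}, {6}, {0,1,4,5} are disjoint, each induces a connected subgraph, and every pair is joined by at least one edge of G. Contracting each set to a single vertex therefore yields K_{4} as a minor, and since treewidth is minor-monotone, tw(G) ≥ tw(K_{4}) = 3. Therefore the treewidth is 3.

Treewidth 3.
One optimal decomposition is:
Bags: B1 = {7, 8, 12, 13}  B2 = {6, 7, 12, 13}  B3 = {5, 6, 12, 13}  B4 = {1, 5, 6, 12}  B5 = {0, 1, 5, 6}  B6 = {0, 1, 4, 5}  B7 = {0, 1, 3, 4}  B8 = {0, 3, 4, 9}  B9 = {3, 4, 9, 10}  B10 = {2, 3, 9, 10}  B11 = {2, 9, 10, 14}  B12 = {2, 10, 11, 14}
Tree: B1–B2, B2–B3, B3–B4, B4–B5, B5–B6, B6–B7, B7–B8, B8–B9, B9–B10, B10–B11, B11–B12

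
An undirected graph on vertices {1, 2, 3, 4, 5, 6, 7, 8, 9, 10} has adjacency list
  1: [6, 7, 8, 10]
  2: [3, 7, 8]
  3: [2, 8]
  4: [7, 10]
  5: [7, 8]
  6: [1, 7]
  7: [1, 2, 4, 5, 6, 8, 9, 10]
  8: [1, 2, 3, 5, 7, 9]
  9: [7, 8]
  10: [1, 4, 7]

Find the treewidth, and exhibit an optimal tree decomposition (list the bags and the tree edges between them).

The largest bag has 3 vertices, giving width 2; this decomposition certifies tw(G) ≤ 2. For the lower bound, the 3 vertices {2, 3, 8} are pairwise adjacent, and any tree decomposition puts a clique entirely inside one bag — forcing width ≥ 2. Combining the bounds, tw(G) = 2.

Treewidth 2.
Bags: B1 = {1, 7, 8}  B2 = {1, 7, 10}  B3 = {7, 8, 9}  B4 = {1, 6, 7}  B5 = {2, 7, 8}  B6 = {4, 7, 10}  B7 = {5, 7, 8}  B8 = {2, 3, 8}
Tree: B1–B2, B1–B3, B1–B4, B3–B5, B2–B6, B3–B7, B5–B8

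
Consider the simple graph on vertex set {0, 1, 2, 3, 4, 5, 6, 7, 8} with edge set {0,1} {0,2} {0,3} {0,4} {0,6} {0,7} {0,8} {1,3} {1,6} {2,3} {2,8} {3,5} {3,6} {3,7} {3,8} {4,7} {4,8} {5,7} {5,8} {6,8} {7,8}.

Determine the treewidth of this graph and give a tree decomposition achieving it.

Each bag holds 4 vertices, so the decomposition has width 3, which upper-bounds the treewidth. For the lower bound, the 4 vertices {0, 2, 3, 8} are pairwise adjacent, and any tree decomposition puts a clique entirely inside one bag — forcing width ≥ 3. Hence tw(G) = 3 exactly.

Treewidth 3.
One optimal decomposition is:
Bags: B1 = {0, 3, 6, 8}  B2 = {0, 3, 7, 8}  B3 = {0, 1, 3, 6}  B4 = {0, 4, 7, 8}  B5 = {0, 2, 3, 8}  B6 = {3, 5, 7, 8}
Tree: B1–B2, B1–B3, B2–B4, B1–B5, B2–B6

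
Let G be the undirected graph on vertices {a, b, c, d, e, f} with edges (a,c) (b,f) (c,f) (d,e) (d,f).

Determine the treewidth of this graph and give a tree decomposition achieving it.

Every bag has size at most 2, so the width is 2 − 1 = 1 and tw(G) ≤ 1. G has an edge, so its treewidth is at least 1. Therefore the treewidth is 1.

Treewidth 1.
Bags: B1 = {c, f}  B2 = {d, f}  B3 = {b, f}  B4 = {a, c}  B5 = {d, e}
Tree: B1–B2, B2–B3, B1–B4, B2–B5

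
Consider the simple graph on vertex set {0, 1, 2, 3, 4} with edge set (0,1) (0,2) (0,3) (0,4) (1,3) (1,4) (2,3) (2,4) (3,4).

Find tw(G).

3

A width-3 tree decomposition is:
Bags: B1 = {0, 2, 3, 4}  B2 = {0, 1, 3, 4}
Tree: B1–B2
Every bag has size at most 4, so the width is 4 − 1 = 3 and tw(G) ≤ 3. On the other hand G contains the 4-clique {0, 1, 3, 4}. A clique must lie in a single bag of any decomposition, so no decomposition can have width below 3. Combining the bounds, tw(G) = 3.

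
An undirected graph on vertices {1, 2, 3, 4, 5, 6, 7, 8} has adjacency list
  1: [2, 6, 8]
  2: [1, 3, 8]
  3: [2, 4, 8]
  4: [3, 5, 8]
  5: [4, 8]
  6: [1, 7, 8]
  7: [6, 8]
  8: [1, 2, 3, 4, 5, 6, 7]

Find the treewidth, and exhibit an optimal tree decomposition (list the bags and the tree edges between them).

Each bag holds 3 vertices, so the decomposition has width 2, which upper-bounds the treewidth. On the other hand G contains the 3-clique {1, 2, 8}. A clique must lie in a single bag of any decomposition, so no decomposition can have width below 2. Therefore the treewidth is 2.

Treewidth 2.
Bags: B1 = {2, 3, 8}  B2 = {1, 2, 8}  B3 = {3, 4, 8}  B4 = {1, 6, 8}  B5 = {6, 7, 8}  B6 = {4, 5, 8}
Tree: B1–B2, B1–B3, B2–B4, B4–B5, B3–B6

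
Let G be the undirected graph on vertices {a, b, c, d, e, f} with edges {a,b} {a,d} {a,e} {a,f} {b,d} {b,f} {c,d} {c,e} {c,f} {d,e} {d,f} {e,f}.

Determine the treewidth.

A width-3 tree decomposition is:
Bags: B1 = {a, b, d, f}  B2 = {a, d, e, f}  B3 = {c, d, e, f}
Tree: B1–B2, B2–B3
The largest bag has 4 vertices, giving width 3; this decomposition certifies tw(G) ≤ 3. On the other hand G contains the 4-clique {c, d, e, f}. A clique must lie in a single bag of any decomposition, so no decomposition can have width below 3. Combining the bounds, tw(G) = 3.

3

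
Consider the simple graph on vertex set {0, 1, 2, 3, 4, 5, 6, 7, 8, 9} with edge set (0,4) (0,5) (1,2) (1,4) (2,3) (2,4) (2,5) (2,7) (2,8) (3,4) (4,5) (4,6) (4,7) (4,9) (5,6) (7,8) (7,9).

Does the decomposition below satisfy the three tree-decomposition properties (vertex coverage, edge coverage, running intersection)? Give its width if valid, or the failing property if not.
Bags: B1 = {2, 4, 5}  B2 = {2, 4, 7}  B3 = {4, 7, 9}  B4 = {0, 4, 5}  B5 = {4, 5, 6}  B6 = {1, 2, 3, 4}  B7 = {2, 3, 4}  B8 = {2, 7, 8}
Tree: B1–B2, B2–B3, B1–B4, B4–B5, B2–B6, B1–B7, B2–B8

A tree decomposition must satisfy three properties: every vertex lies in some bag; for every edge, both endpoints lie together in some bag; and for every vertex, the bags containing it form a connected subtree. Here bags containing vertex 3 are not connected in the tree, so the decomposition is invalid.

No — bags containing vertex 3 are not connected in the tree.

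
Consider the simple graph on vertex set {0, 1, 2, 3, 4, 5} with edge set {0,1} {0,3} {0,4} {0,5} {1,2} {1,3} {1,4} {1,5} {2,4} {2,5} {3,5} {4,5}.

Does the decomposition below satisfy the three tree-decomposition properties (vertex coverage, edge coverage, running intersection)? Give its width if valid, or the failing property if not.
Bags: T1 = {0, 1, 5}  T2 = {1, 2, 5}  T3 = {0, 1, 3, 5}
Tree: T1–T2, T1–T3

A tree decomposition must satisfy three properties: every vertex lies in some bag; for every edge, both endpoints lie together in some bag; and for every vertex, the bags containing it form a connected subtree. Here vertex 4 appears in no bag, so the decomposition is invalid.

No — vertex 4 appears in no bag.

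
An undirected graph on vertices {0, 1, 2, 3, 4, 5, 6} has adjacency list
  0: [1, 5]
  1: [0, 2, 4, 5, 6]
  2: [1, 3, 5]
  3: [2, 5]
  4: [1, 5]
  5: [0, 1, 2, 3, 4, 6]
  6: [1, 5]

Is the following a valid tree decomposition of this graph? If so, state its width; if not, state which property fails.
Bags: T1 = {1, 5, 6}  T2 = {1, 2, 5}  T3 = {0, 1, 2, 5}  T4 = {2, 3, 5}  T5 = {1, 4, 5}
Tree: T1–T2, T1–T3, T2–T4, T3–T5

A tree decomposition must satisfy three properties: every vertex lies in some bag; for every edge, both endpoints lie together in some bag; and for every vertex, the bags containing it form a connected subtree. Here bags containing vertex 2 are not connected in the tree, so the decomposition is invalid.

No — bags containing vertex 2 are not connected in the tree.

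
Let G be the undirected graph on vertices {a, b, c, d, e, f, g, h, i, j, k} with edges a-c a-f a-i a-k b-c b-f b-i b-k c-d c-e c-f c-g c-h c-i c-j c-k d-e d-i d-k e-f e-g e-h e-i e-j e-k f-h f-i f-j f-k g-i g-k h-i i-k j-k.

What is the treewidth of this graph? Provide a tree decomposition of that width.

Each bag holds 5 vertices, so the decomposition has width 4, which upper-bounds the treewidth. On the other hand G contains the 5-clique {c, e, f, h, i}. A clique must lie in a single bag of any decomposition, so no decomposition can have width below 4. The upper and lower bounds meet at 4, so that is the treewidth.

Treewidth 4.
One optimal decomposition is:
Bags: B1 = {c, e, f, i, k}  B2 = {c, e, f, h, i}  B3 = {c, e, f, j, k}  B4 = {c, d, e, i, k}  B5 = {a, c, f, i, k}  B6 = {c, e, g, i, k}  B7 = {b, c, f, i, k}
Tree: B1–B2, B1–B3, B1–B4, B1–B5, B4–B6, B1–B7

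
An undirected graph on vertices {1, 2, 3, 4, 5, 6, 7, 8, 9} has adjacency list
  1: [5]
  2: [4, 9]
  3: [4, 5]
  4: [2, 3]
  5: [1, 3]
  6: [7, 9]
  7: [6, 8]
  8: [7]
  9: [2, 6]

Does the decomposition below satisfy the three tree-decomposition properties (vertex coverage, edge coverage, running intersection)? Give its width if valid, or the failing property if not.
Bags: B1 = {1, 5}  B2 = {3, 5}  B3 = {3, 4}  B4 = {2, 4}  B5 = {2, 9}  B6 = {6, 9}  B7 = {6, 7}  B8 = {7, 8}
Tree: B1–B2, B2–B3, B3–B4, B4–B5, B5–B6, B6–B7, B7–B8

Vertex coverage: the bags together contain {1, 2, 3, 4, 5, 6, 7, 8, 9}, the full vertex set. Edge coverage: each edge of G has both endpoints in at least one bag. Running intersection: for every vertex, the bags containing it form a connected subtree. All three properties hold, so this is a valid tree decomposition of width max|bag| − 1 = 1, and hence tw(G) ≤ 1.

Yes; width 1.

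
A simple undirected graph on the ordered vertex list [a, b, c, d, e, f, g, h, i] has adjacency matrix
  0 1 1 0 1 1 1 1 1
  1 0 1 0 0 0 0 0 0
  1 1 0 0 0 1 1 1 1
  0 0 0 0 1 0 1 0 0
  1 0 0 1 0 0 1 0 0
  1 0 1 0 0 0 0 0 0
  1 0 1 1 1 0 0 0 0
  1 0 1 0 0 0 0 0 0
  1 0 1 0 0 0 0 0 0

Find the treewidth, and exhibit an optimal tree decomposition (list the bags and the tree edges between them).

Treewidth 2.
One optimal decomposition is:
Bags: B1 = {a, e, g}  B2 = {a, c, g}  B3 = {d, e, g}  B4 = {a, b, c}  B5 = {a, c, h}  B6 = {a, c, i}  B7 = {a, c, f}
Tree: B1–B2, B1–B3, B2–B4, B4–B5, B5–B6, B5–B7

The largest bag has 3 vertices, giving width 2; this decomposition certifies tw(G) ≤ 2. On the other hand G contains the 3-clique {d, e, g}. A clique must lie in a single bag of any decomposition, so no decomposition can have width below 2. Hence tw(G) = 2 exactly.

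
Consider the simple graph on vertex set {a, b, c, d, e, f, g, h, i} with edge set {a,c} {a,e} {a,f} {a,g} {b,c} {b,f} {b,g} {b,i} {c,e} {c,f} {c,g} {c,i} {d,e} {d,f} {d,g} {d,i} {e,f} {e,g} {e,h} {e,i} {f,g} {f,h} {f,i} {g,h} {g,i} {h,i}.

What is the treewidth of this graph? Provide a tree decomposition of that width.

Treewidth 4.
One optimal decomposition is:
Bags: B1 = {e, f, g, h, i}  B2 = {c, e, f, g, i}  B3 = {a, c, e, f, g}  B4 = {b, c, f, g, i}  B5 = {d, e, f, g, i}
Tree: B1–B2, B2–B3, B2–B4, B2–B5

Each bag holds 5 vertices, so the decomposition has width 4, which upper-bounds the treewidth. Conversely, {a, c, e, f, g} is a clique of size 5, and the vertices of any clique must share a bag in every tree decomposition; so some bag has ≥ 5 vertices and tw(G) ≥ 4. Therefore the treewidth is 4.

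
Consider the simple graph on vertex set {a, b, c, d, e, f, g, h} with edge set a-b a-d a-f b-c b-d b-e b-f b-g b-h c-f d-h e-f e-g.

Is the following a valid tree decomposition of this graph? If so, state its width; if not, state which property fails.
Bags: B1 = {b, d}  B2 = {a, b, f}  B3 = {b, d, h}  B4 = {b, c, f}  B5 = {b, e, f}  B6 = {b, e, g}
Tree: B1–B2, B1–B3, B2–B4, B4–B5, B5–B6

A tree decomposition must satisfy three properties: every vertex lies in some bag; for every edge, both endpoints lie together in some bag; and for every vertex, the bags containing it form a connected subtree. Here edge (a,d) lies in no bag, so the decomposition is invalid.

No — edge (a,d) lies in no bag.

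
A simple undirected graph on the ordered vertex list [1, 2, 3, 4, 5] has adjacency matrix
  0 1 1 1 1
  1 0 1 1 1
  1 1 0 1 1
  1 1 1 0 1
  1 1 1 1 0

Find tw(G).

4

A width-4 tree decomposition is:
Bags: B1 = {1, 2, 3, 4, 5}
Tree: (single bag)
A single bag containing all 5 vertices is trivially a valid decomposition of width 4. On the other hand G contains the 5-clique {1, 2, 3, 4, 5}. A clique must lie in a single bag of any decomposition, so no decomposition can have width below 4. The upper and lower bounds meet at 4, so that is the treewidth.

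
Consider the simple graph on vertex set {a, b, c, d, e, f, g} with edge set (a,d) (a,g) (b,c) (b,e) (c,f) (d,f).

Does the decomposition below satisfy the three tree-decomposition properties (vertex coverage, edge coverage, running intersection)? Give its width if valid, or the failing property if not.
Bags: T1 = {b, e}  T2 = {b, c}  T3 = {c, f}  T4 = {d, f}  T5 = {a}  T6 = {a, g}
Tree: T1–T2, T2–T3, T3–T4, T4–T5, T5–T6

A tree decomposition must satisfy three properties: every vertex lies in some bag; for every edge, both endpoints lie together in some bag; and for every vertex, the bags containing it form a connected subtree. Here edge (d,a) lies in no bag, so the decomposition is invalid.

No — edge (d,a) lies in no bag.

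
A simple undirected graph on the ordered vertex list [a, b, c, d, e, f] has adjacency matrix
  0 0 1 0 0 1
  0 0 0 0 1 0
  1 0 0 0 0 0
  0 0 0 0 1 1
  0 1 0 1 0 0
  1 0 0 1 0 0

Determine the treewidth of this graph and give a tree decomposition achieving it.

Every bag has size at most 2, so the width is 2 − 1 = 1 and tw(G) ≤ 1. G has an edge, so its treewidth is at least 1. Combining the bounds, tw(G) = 1.

Treewidth 1.
Bags: B1 = {a, c}  B2 = {a, f}  B3 = {d, f}  B4 = {d, e}  B5 = {b, e}
Tree: B1–B2, B2–B3, B3–B4, B4–B5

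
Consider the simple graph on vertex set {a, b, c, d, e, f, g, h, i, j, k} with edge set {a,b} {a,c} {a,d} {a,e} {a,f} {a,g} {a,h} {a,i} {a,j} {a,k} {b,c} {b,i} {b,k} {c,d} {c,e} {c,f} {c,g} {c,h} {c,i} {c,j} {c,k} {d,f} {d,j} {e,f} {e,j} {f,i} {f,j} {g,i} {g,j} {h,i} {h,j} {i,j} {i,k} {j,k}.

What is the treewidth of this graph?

4

A width-4 tree decomposition is:
Bags: B1 = {a, c, i, j, k}  B2 = {a, c, g, i, j}  B3 = {a, c, f, i, j}  B4 = {a, c, d, f, j}  B5 = {a, b, c, i, k}  B6 = {a, c, h, i, j}  B7 = {a, c, e, f, j}
Tree: B1–B2, B2–B3, B3–B4, B1–B5, B2–B6, B3–B7
The largest bag has 5 vertices, giving width 4; this decomposition certifies tw(G) ≤ 4. On the other hand G contains the 5-clique {a, c, d, f, j}. A clique must lie in a single bag of any decomposition, so no decomposition can have width below 4. Therefore the treewidth is 4.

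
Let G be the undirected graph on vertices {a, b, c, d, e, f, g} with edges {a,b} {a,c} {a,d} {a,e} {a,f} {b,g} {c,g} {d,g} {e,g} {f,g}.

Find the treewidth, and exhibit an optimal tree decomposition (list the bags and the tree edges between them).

Treewidth 2.
Bags: B1 = {a, b, g}  B2 = {a, f, g}  B3 = {a, c, g}  B4 = {a, d, g}  B5 = {a, e, g}
Tree: B1–B2, B2–B3, B3–B4, B4–B5

Each bag holds 3 vertices, so the decomposition has width 2, which upper-bounds the treewidth. The edges a–b–g–f–a form a cycle, so G is not a tree and its treewidth is at least 2. Therefore the treewidth is 2.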